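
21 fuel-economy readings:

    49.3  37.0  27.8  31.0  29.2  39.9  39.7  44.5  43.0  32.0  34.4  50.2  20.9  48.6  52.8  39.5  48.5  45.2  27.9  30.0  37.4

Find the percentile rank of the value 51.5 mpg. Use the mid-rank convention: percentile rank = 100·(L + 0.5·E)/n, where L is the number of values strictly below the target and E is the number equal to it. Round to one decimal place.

95.2

Sorted: 20.9, 27.8, 27.9, 29.2, 30.0, 31.0, 32.0, 34.4, 37.0, 37.4, 39.5, 39.7, 39.9, 43.0, 44.5, 45.2, 48.5, 48.6, 49.3, 50.2, 52.8.
Count below 51.5: L = 20; count equal: E = 0; n = 21.
Percentile rank = 100·(20 + 0.5·0)/21 = 100·20/21 = 95.24.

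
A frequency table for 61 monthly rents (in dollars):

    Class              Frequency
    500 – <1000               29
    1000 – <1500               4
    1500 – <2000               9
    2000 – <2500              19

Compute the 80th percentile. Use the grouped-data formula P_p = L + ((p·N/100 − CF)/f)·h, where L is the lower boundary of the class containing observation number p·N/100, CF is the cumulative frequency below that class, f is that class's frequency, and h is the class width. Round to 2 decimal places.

N = 61; target position k = 80/100 · 61 = 48.8.
Cumulative frequencies: 29, 33, 42, 61.
Observation 48.8 falls in the class 2000 – <2500.
L = 2000, CF = 42, f = 19, h = 500.
P80 = 2000 + ((48.8 − 42)/19)·500 = 2000 + 178.947 = 2178.95.

2178.95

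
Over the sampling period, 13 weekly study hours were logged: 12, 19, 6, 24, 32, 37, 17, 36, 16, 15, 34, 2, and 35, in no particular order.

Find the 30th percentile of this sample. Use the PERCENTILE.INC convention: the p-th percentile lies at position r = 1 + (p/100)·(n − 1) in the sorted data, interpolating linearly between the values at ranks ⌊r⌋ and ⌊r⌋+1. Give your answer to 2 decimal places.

15.60

Sorted: 2, 6, 12, 15, 16, 17, 19, 24, 32, 34, 35, 36, 37.
n = 13.
r = 1 + (30/100)·(13 − 1) = 1 + 3.6 = 4.6.
Rank 4 is 15 and rank 5 is 16.
Interpolate: 15 + 0.6·(16 − 15) = 15 + 0.6·1 = 15.6.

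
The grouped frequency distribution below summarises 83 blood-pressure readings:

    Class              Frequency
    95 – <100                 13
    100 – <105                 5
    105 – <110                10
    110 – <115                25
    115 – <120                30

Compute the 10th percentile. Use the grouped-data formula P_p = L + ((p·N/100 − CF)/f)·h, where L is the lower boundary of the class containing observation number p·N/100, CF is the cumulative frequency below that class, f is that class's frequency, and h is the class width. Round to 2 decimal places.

98.19

N = 83; target position k = 10/100 · 83 = 8.3.
Cumulative frequencies: 13, 18, 28, 53, 83.
Observation 8.3 falls in the class 95 – <100.
L = 95, CF = 0, f = 13, h = 5.
P10 = 95 + ((8.3 − 0)/13)·5 = 95 + 3.19231 = 98.1923.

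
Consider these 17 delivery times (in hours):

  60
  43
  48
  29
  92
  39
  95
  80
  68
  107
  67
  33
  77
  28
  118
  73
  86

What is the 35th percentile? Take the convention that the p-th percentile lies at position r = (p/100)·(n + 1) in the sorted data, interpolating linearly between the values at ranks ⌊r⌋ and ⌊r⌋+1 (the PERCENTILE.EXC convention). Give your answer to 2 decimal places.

51.60

Sorted: 28, 29, 33, 39, 43, 48, 60, 67, 68, 73, 77, 80, 86, 92, 95, 107, 118.
n = 17.
r = (35/100)·(17 + 1) = 6.3.
Rank 6 is 48 and rank 7 is 60.
Interpolate: 48 + 0.3·(60 − 48) = 48 + 0.3·12 = 51.6.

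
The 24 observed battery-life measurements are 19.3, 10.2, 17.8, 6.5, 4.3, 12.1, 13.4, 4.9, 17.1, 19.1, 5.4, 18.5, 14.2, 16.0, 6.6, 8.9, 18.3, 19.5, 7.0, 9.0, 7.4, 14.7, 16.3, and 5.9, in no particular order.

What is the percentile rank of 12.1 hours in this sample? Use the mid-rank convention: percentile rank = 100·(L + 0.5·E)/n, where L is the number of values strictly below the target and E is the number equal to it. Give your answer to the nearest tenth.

47.9

Sorted: 4.3, 4.9, 5.4, 5.9, 6.5, 6.6, 7.0, 7.4, 8.9, 9.0, 10.2, 12.1, 13.4, 14.2, 14.7, 16.0, 16.3, 17.1, 17.8, 18.3, 18.5, 19.1, 19.3, 19.5.
Count below 12.1: L = 11; count equal: E = 1; n = 24.
Percentile rank = 100·(11 + 0.5·1)/24 = 100·11.5/24 = 47.92.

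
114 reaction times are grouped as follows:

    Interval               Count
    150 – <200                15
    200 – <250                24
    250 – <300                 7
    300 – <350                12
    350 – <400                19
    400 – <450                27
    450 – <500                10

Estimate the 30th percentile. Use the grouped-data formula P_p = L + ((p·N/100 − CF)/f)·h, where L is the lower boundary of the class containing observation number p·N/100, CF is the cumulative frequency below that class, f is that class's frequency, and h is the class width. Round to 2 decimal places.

N = 114; target position k = 30/100 · 114 = 34.2.
Cumulative frequencies: 15, 39, 46, 58, 77, 104, 114.
Observation 34.2 falls in the class 200 – <250.
L = 200, CF = 15, f = 24, h = 50.
P30 = 200 + ((34.2 − 15)/24)·50 = 200 + 40 = 240.

240.00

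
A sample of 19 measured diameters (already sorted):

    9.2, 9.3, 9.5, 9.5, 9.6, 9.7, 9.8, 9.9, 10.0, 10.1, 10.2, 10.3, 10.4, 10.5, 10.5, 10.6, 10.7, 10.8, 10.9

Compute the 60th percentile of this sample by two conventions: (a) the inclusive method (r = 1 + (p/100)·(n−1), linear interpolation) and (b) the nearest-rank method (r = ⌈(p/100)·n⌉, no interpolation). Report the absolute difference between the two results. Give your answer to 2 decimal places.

n = 19.
(a) r = 11.8; between ranks 11 (10.2) and 12 (10.3): 10.28.
(b) the nearest-rank method: rank 12 → 10.3.
|10.28 − 10.3| = 0.02.

0.02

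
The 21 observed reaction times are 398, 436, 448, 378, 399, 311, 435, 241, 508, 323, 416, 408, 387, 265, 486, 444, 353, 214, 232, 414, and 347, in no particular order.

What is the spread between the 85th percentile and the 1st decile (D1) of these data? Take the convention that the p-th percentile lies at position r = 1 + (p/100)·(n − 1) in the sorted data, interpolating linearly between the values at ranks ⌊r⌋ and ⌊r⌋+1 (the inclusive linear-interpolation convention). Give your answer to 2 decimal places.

Sorted: 214, 232, 241, 265, 311, 323, 347, 353, 378, 387, 398, 399, 408, 414, 416, 435, 436, 444, 448, 486, 508.
n = 21.
P10: r = 3 (integer) → 241.
P85: r = 18 (integer) → 444.
Difference: 444 − 241 = 203.

203.00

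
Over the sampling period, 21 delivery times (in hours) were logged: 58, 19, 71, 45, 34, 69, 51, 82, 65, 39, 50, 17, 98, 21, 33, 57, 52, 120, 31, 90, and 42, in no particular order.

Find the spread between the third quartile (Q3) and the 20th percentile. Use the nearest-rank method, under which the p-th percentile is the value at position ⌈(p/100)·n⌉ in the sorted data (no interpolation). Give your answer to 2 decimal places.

36.00

Sorted: 17, 19, 21, 31, 33, 34, 39, 42, 45, 50, 51, 52, 57, 58, 65, 69, 71, 82, 90, 98, 120.
n = 21.
P20: rank ⌈20/100·21⌉ = 5 → 33.
P75: rank ⌈75/100·21⌉ = 16 → 69.
Difference: 69 − 33 = 36.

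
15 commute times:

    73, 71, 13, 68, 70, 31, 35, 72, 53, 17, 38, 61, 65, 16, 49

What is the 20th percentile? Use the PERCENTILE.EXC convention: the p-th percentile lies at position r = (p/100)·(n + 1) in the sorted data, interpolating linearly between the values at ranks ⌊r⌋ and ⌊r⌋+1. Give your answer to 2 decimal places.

19.80

Sorted: 13, 16, 17, 31, 35, 38, 49, 53, 61, 65, 68, 70, 71, 72, 73.
n = 15.
r = (20/100)·(15 + 1) = 3.2.
Rank 3 is 17 and rank 4 is 31.
Interpolate: 17 + 0.2·(31 − 17) = 17 + 0.2·14 = 19.8.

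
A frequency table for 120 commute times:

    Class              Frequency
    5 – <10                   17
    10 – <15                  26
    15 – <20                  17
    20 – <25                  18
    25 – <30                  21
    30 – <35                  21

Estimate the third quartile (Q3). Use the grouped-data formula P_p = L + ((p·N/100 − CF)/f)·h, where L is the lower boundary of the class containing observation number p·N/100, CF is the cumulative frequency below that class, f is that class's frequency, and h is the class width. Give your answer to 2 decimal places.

N = 120; target position k = 75/100 · 120 = 90.
Cumulative frequencies: 17, 43, 60, 78, 99, 120.
Observation 90 falls in the class 25 – <30.
L = 25, CF = 78, f = 21, h = 5.
P75 = 25 + ((90 − 78)/21)·5 = 25 + 2.85714 = 27.8571.

27.86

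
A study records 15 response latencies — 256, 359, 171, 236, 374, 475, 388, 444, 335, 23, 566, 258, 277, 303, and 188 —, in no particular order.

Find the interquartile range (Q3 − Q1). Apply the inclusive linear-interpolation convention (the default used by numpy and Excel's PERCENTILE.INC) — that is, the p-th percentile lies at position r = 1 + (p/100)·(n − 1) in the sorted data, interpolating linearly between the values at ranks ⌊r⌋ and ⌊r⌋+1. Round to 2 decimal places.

135.00

Sorted: 23, 171, 188, 236, 256, 258, 277, 303, 335, 359, 374, 388, 444, 475, 566.
n = 15.
P25: r = 4.5; ranks 4–5 are 236, 256; interpolating gives 246.
P75: r = 11.5; ranks 11–12 are 374, 388; interpolating gives 381.
Difference: 381 − 246 = 135.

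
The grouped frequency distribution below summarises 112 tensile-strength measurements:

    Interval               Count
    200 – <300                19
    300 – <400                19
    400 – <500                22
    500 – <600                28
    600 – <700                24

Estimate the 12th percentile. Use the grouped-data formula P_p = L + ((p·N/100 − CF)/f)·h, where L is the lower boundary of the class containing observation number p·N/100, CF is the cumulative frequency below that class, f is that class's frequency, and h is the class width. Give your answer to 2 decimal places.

N = 112; target position k = 12/100 · 112 = 13.44.
Cumulative frequencies: 19, 38, 60, 88, 112.
Observation 13.44 falls in the class 200 – <300.
L = 200, CF = 0, f = 19, h = 100.
P12 = 200 + ((13.44 − 0)/19)·100 = 200 + 70.7368 = 270.737.

270.74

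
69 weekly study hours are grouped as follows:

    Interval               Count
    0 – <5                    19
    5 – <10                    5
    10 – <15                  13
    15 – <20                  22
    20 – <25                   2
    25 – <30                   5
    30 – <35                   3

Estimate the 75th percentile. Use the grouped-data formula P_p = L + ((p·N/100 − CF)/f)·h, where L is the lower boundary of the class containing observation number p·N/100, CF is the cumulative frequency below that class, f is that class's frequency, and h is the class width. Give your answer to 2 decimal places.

18.35

N = 69; target position k = 75/100 · 69 = 51.75.
Cumulative frequencies: 19, 24, 37, 59, 61, 66, 69.
Observation 51.75 falls in the class 15 – <20.
L = 15, CF = 37, f = 22, h = 5.
P75 = 15 + ((51.75 − 37)/22)·5 = 15 + 3.35227 = 18.3523.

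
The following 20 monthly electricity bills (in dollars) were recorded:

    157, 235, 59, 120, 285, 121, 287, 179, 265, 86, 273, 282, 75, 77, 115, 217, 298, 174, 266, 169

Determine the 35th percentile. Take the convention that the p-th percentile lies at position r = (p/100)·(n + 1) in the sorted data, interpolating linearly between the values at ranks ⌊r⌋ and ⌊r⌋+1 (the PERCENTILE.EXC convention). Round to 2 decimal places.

Sorted: 59, 75, 77, 86, 115, 120, 121, 157, 169, 174, 179, 217, 235, 265, 266, 273, 282, 285, 287, 298.
n = 20.
r = (35/100)·(20 + 1) = 7.35.
Rank 7 is 121 and rank 8 is 157.
Interpolate: 121 + 0.35·(157 − 121) = 121 + 0.35·36 = 133.6.

133.60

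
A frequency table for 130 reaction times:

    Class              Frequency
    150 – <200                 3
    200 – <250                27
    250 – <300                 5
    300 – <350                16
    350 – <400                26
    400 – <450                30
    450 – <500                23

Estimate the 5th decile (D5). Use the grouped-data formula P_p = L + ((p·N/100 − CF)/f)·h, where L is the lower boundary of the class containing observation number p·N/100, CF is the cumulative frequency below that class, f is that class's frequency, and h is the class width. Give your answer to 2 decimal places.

N = 130; target position k = 50/100 · 130 = 65.
Cumulative frequencies: 3, 30, 35, 51, 77, 107, 130.
Observation 65 falls in the class 350 – <400.
L = 350, CF = 51, f = 26, h = 50.
P50 = 350 + ((65 − 51)/26)·50 = 350 + 26.9231 = 376.923.

376.92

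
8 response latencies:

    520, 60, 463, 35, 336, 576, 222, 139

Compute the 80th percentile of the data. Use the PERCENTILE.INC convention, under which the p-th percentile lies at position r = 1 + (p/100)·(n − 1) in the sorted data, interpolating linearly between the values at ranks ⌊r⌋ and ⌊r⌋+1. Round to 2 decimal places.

Sorted: 35, 60, 139, 222, 336, 463, 520, 576.
n = 8.
r = 1 + (80/100)·(8 − 1) = 1 + 5.6 = 6.6.
Rank 6 is 463 and rank 7 is 520.
Interpolate: 463 + 0.6·(520 − 463) = 463 + 0.6·57 = 497.2.

497.20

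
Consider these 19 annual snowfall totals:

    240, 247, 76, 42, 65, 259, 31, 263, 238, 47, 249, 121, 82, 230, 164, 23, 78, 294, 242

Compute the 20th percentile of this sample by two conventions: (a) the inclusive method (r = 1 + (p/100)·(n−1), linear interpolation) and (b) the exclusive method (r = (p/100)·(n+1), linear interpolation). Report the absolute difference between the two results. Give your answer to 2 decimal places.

Sorted: 23, 31, 42, 47, 65, 76, 78, 82, 121, 164, 230, 238, 240, 242, 247, 249, 259, 263, 294.
n = 19.
(a) r = 4.6; between ranks 4 (47) and 5 (65): 57.8.
(b) r = 4 → value at rank 4 = 47.
|57.8 − 47| = 10.8.

10.80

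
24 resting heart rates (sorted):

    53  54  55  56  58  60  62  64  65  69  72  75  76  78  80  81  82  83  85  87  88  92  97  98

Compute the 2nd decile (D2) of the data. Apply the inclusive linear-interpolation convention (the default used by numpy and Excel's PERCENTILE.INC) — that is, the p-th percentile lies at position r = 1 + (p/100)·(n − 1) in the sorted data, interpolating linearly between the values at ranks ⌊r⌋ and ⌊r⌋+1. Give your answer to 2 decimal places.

n = 24.
r = 1 + (20/100)·(24 − 1) = 1 + 4.6 = 5.6.
Rank 5 is 58 and rank 6 is 60.
Interpolate: 58 + 0.6·(60 − 58) = 58 + 0.6·2 = 59.2.

59.20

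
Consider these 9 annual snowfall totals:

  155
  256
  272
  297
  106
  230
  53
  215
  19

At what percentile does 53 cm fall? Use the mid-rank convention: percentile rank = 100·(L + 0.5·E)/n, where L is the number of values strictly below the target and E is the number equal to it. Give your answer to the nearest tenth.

Sorted: 19, 53, 106, 155, 215, 230, 256, 272, 297.
Count below 53: L = 1; count equal: E = 1; n = 9.
Percentile rank = 100·(1 + 0.5·1)/9 = 100·1.5/9 = 16.67.

16.7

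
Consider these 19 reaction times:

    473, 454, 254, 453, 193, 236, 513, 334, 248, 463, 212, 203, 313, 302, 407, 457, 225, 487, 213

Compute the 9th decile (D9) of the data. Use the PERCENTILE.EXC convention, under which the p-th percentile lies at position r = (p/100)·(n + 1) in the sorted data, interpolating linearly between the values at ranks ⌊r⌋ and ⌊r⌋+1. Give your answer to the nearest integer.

487

Sorted: 193, 203, 212, 213, 225, 236, 248, 254, 302, 313, 334, 407, 453, 454, 457, 463, 473, 487, 513.
n = 19.
r = (90/100)·(19 + 1) = 18.
r is an integer, so P90 is the value at rank 18: 487.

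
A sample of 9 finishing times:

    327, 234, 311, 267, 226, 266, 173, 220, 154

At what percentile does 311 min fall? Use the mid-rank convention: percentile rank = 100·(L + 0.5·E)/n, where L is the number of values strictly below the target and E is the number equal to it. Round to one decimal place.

Sorted: 154, 173, 220, 226, 234, 266, 267, 311, 327.
Count below 311: L = 7; count equal: E = 1; n = 9.
Percentile rank = 100·(7 + 0.5·1)/9 = 100·7.5/9 = 83.33.

83.3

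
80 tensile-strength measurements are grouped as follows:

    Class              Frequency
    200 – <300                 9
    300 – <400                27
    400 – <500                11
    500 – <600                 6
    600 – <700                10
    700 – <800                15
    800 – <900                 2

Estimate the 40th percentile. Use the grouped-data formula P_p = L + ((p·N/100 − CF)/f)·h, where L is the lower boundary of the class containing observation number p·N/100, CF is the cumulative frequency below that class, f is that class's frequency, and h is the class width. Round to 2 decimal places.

N = 80; target position k = 40/100 · 80 = 32.
Cumulative frequencies: 9, 36, 47, 53, 63, 78, 80.
Observation 32 falls in the class 300 – <400.
L = 300, CF = 9, f = 27, h = 100.
P40 = 300 + ((32 − 9)/27)·100 = 300 + 85.1852 = 385.185.

385.19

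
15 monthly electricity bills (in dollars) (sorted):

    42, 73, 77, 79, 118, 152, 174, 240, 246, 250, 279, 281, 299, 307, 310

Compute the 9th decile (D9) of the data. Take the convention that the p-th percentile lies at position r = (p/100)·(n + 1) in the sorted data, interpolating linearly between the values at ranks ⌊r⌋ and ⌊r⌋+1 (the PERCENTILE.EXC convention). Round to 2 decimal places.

308.20

n = 15.
r = (90/100)·(15 + 1) = 14.4.
Rank 14 is 307 and rank 15 is 310.
Interpolate: 307 + 0.4·(310 − 307) = 307 + 0.4·3 = 308.2.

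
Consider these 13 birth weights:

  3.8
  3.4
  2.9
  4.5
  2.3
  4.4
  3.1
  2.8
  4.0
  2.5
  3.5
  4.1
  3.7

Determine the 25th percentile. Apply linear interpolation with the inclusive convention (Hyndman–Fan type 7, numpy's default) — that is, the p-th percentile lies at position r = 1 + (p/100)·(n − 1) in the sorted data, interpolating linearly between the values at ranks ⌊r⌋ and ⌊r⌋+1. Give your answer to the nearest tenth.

Sorted: 2.3, 2.5, 2.8, 2.9, 3.1, 3.4, 3.5, 3.7, 3.8, 4.0, 4.1, 4.4, 4.5.
n = 13.
r = 1 + (25/100)·(13 − 1) = 1 + 3 = 4.
r is an integer, so P25 is the value at rank 4: 2.9.

2.9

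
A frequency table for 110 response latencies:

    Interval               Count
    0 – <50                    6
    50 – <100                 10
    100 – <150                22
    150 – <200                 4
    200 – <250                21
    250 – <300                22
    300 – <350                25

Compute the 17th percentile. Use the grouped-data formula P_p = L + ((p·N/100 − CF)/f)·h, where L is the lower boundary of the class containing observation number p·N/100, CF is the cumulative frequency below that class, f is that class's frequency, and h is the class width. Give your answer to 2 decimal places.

106.14

N = 110; target position k = 17/100 · 110 = 18.7.
Cumulative frequencies: 6, 16, 38, 42, 63, 85, 110.
Observation 18.7 falls in the class 100 – <150.
L = 100, CF = 16, f = 22, h = 50.
P17 = 100 + ((18.7 − 16)/22)·50 = 100 + 6.13636 = 106.136.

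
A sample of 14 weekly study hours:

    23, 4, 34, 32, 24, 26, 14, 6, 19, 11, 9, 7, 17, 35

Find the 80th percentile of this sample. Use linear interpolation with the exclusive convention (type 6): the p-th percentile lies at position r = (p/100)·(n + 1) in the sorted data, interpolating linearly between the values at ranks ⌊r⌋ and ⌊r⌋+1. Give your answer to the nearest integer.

Sorted: 4, 6, 7, 9, 11, 14, 17, 19, 23, 24, 26, 32, 34, 35.
n = 14.
r = (80/100)·(14 + 1) = 12.
r is an integer, so P80 is the value at rank 12: 32.

32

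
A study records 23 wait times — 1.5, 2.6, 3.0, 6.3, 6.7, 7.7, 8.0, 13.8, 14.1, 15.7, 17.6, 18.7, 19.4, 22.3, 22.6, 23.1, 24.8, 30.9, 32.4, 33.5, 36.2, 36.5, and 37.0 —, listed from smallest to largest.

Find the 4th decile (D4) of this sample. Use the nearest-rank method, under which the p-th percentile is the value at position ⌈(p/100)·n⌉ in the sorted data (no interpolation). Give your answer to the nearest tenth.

n = 23.
Position = ⌈40/100 · 23⌉ = ⌈9.2⌉ = 10.
The value at rank 10 is 15.7.

15.7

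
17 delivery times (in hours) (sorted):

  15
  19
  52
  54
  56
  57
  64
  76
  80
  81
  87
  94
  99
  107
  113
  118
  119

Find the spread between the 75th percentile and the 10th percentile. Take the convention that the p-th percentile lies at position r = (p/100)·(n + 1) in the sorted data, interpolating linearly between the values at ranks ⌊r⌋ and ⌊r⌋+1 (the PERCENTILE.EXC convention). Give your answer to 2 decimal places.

84.80

n = 17.
P10: r = 1.8; ranks 1–2 are 15, 19; interpolating gives 18.2.
P75: r = 13.5; ranks 13–14 are 99, 107; interpolating gives 103.
Difference: 103 − 18.2 = 84.8.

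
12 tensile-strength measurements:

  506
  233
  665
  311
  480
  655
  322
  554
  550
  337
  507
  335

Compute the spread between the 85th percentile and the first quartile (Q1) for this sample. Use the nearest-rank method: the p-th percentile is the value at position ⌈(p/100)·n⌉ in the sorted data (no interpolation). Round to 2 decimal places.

Sorted: 233, 311, 322, 335, 337, 480, 506, 507, 550, 554, 655, 665.
n = 12.
P25: rank ⌈25/100·12⌉ = 3 → 322.
P85: rank ⌈85/100·12⌉ = 11 → 655.
Difference: 655 − 322 = 333.

333.00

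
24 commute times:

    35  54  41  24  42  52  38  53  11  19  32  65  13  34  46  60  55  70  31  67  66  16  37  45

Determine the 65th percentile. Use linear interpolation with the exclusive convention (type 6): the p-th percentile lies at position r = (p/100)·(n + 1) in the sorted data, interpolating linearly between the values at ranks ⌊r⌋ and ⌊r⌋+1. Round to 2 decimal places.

52.25

Sorted: 11, 13, 16, 19, 24, 31, 32, 34, 35, 37, 38, 41, 42, 45, 46, 52, 53, 54, 55, 60, 65, 66, 67, 70.
n = 24.
r = (65/100)·(24 + 1) = 16.25.
Rank 16 is 52 and rank 17 is 53.
Interpolate: 52 + 0.25·(53 − 52) = 52 + 0.25·1 = 52.25.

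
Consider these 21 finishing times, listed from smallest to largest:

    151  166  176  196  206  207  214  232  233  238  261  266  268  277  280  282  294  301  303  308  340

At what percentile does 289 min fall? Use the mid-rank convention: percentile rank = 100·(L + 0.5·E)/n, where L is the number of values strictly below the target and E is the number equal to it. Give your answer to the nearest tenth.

Count below 289: L = 16; count equal: E = 0; n = 21.
Percentile rank = 100·(16 + 0.5·0)/21 = 100·16/21 = 76.19.

76.2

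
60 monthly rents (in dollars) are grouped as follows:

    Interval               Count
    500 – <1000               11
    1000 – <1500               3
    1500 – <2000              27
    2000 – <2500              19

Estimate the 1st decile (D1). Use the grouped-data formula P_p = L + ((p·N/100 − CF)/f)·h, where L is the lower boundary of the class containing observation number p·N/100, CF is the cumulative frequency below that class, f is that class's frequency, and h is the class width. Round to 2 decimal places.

N = 60; target position k = 10/100 · 60 = 6.
Cumulative frequencies: 11, 14, 41, 60.
Observation 6 falls in the class 500 – <1000.
L = 500, CF = 0, f = 11, h = 500.
P10 = 500 + ((6 − 0)/11)·500 = 500 + 272.727 = 772.727.

772.73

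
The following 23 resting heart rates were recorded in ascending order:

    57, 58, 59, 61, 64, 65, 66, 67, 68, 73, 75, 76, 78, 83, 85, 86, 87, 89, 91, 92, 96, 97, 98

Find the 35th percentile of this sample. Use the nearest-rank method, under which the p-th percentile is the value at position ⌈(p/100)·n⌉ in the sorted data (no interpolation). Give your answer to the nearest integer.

n = 23.
Position = ⌈35/100 · 23⌉ = ⌈8.05⌉ = 9.
The value at rank 9 is 68.

68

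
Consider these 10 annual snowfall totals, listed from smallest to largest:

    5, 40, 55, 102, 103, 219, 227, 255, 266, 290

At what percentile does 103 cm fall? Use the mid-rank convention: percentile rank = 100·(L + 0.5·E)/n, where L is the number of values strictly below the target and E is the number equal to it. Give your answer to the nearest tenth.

Count below 103: L = 4; count equal: E = 1; n = 10.
Percentile rank = 100·(4 + 0.5·1)/10 = 100·4.5/10 = 45.

45.0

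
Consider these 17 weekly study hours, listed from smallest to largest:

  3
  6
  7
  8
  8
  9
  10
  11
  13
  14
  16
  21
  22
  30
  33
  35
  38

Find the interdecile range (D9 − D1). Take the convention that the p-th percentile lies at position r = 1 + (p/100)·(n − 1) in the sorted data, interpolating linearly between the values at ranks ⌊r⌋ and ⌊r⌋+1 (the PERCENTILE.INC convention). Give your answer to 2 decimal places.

27.20

n = 17.
P10: r = 2.6; ranks 2–3 are 6, 7; interpolating gives 6.6.
P90: r = 15.4; ranks 15–16 are 33, 35; interpolating gives 33.8.
Difference: 33.8 − 6.6 = 27.2.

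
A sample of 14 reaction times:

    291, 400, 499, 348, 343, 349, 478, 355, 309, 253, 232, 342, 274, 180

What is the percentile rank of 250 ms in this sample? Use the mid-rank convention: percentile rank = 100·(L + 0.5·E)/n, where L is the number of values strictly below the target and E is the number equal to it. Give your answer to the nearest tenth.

14.3

Sorted: 180, 232, 253, 274, 291, 309, 342, 343, 348, 349, 355, 400, 478, 499.
Count below 250: L = 2; count equal: E = 0; n = 14.
Percentile rank = 100·(2 + 0.5·0)/14 = 100·2/14 = 14.29.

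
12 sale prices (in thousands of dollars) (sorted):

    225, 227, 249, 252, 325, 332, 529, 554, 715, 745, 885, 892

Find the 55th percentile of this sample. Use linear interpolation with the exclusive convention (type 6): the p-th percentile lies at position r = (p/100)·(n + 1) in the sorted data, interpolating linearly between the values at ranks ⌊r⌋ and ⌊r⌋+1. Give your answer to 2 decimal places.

n = 12.
r = (55/100)·(12 + 1) = 7.15.
Rank 7 is 529 and rank 8 is 554.
Interpolate: 529 + 0.15·(554 − 529) = 529 + 0.15·25 = 532.75.

532.75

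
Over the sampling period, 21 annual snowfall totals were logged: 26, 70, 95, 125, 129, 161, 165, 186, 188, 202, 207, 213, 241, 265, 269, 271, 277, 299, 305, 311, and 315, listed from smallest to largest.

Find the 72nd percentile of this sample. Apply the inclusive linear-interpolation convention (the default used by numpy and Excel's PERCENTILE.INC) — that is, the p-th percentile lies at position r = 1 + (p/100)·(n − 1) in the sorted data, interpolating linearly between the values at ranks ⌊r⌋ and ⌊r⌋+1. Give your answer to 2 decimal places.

269.80

n = 21.
r = 1 + (72/100)·(21 − 1) = 1 + 14.4 = 15.4.
Rank 15 is 269 and rank 16 is 271.
Interpolate: 269 + 0.4·(271 − 269) = 269 + 0.4·2 = 269.8.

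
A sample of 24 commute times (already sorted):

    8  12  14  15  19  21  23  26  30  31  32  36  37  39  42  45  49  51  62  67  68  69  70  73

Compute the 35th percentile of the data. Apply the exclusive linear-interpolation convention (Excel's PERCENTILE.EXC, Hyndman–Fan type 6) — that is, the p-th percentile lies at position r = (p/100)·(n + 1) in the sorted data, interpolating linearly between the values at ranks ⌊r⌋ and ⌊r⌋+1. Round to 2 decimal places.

n = 24.
r = (35/100)·(24 + 1) = 8.75.
Rank 8 is 26 and rank 9 is 30.
Interpolate: 26 + 0.75·(30 − 26) = 26 + 0.75·4 = 29.

29.00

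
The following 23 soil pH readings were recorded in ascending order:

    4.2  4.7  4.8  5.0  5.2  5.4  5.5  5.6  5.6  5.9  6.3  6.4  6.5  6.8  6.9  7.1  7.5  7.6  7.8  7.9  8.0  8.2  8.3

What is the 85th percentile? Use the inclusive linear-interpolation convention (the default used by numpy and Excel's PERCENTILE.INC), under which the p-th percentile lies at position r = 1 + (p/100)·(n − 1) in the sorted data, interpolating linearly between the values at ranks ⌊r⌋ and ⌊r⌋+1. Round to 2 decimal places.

7.87

n = 23.
r = 1 + (85/100)·(23 − 1) = 1 + 18.7 = 19.7.
Rank 19 is 7.8 and rank 20 is 7.9.
Interpolate: 7.8 + 0.7·(7.9 − 7.8) = 7.8 + 0.7·0.1 = 7.87.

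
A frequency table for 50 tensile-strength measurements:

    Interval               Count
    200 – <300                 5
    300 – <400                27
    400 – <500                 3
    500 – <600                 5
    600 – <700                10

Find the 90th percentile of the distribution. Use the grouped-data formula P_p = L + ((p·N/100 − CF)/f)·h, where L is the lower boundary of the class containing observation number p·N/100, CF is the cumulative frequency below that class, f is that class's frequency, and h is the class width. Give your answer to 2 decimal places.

N = 50; target position k = 90/100 · 50 = 45.
Cumulative frequencies: 5, 32, 35, 40, 50.
Observation 45 falls in the class 600 – <700.
L = 600, CF = 40, f = 10, h = 100.
P90 = 600 + ((45 − 40)/10)·100 = 600 + 50 = 650.

650.00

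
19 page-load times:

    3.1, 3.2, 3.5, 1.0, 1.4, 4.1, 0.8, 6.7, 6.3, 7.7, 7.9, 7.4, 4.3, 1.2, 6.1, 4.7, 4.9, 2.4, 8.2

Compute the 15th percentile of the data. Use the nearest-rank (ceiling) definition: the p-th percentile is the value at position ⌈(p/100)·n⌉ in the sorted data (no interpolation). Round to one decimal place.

Sorted: 0.8, 1.0, 1.2, 1.4, 2.4, 3.1, 3.2, 3.5, 4.1, 4.3, 4.7, 4.9, 6.1, 6.3, 6.7, 7.4, 7.7, 7.9, 8.2.
n = 19.
Position = ⌈15/100 · 19⌉ = ⌈2.85⌉ = 3.
The value at rank 3 is 1.2.

1.2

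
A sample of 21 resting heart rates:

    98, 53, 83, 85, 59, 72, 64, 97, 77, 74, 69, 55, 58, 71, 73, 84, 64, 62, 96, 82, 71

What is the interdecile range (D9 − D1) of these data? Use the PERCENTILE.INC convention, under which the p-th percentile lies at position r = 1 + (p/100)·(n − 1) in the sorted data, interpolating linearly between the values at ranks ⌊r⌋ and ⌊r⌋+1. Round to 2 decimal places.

Sorted: 53, 55, 58, 59, 62, 64, 64, 69, 71, 71, 72, 73, 74, 77, 82, 83, 84, 85, 96, 97, 98.
n = 21.
P10: r = 3 (integer) → 58.
P90: r = 19 (integer) → 96.
Difference: 96 − 58 = 38.

38.00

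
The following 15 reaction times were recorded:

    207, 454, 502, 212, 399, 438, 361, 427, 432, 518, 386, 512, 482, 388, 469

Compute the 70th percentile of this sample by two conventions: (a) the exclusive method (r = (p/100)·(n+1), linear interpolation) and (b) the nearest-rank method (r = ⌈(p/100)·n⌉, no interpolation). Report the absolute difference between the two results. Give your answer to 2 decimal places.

Sorted: 207, 212, 361, 386, 388, 399, 427, 432, 438, 454, 469, 482, 502, 512, 518.
n = 15.
(a) r = 11.2; between ranks 11 (469) and 12 (482): 471.6.
(b) the nearest-rank method: rank 11 → 469.
|471.6 − 469| = 2.6.

2.60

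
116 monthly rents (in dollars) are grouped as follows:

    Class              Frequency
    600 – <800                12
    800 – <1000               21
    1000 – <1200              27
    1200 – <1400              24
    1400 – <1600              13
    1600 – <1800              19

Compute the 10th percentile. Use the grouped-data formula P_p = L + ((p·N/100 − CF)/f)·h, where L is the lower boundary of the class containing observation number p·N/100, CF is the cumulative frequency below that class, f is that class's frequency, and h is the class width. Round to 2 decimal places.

N = 116; target position k = 10/100 · 116 = 11.6.
Cumulative frequencies: 12, 33, 60, 84, 97, 116.
Observation 11.6 falls in the class 600 – <800.
L = 600, CF = 0, f = 12, h = 200.
P10 = 600 + ((11.6 − 0)/12)·200 = 600 + 193.333 = 793.333.

793.33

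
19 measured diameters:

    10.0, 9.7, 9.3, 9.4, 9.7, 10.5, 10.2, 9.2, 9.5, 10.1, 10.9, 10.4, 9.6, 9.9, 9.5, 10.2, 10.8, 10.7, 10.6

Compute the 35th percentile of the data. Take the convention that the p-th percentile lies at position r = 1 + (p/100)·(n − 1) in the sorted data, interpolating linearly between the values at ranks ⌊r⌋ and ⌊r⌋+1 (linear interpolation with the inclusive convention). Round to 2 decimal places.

9.70

Sorted: 9.2, 9.3, 9.4, 9.5, 9.5, 9.6, 9.7, 9.7, 9.9, 10.0, 10.1, 10.2, 10.2, 10.4, 10.5, 10.6, 10.7, 10.8, 10.9.
n = 19.
r = 1 + (35/100)·(19 − 1) = 1 + 6.3 = 7.3.
Rank 7 is 9.7 and rank 8 is 9.7.
Interpolate: 9.7 + 0.3·(9.7 − 9.7) = 9.7 + 0.3·0 = 9.7.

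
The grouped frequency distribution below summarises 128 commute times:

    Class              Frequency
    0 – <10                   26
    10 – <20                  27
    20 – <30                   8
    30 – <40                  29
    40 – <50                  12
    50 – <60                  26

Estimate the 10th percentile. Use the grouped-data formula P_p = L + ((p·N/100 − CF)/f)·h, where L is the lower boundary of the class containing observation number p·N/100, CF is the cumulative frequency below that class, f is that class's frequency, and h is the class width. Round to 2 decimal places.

4.92

N = 128; target position k = 10/100 · 128 = 12.8.
Cumulative frequencies: 26, 53, 61, 90, 102, 128.
Observation 12.8 falls in the class 0 – <10.
L = 0, CF = 0, f = 26, h = 10.
P10 = 0 + ((12.8 − 0)/26)·10 = 0 + 4.92308 = 4.92308.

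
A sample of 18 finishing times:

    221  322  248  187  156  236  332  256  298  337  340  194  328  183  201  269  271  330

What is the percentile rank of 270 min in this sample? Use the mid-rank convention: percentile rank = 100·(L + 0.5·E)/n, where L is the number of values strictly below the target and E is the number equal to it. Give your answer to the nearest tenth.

55.6

Sorted: 156, 183, 187, 194, 201, 221, 236, 248, 256, 269, 271, 298, 322, 328, 330, 332, 337, 340.
Count below 270: L = 10; count equal: E = 0; n = 18.
Percentile rank = 100·(10 + 0.5·0)/18 = 100·10/18 = 55.56.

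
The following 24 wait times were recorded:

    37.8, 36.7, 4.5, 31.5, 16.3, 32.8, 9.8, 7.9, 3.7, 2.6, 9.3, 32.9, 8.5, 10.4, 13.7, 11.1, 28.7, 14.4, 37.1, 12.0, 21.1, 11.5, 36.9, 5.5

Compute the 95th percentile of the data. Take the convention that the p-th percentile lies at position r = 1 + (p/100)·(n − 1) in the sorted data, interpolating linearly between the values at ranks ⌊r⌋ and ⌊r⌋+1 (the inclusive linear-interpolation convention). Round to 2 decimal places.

Sorted: 2.6, 3.7, 4.5, 5.5, 7.9, 8.5, 9.3, 9.8, 10.4, 11.1, 11.5, 12.0, 13.7, 14.4, 16.3, 21.1, 28.7, 31.5, 32.8, 32.9, 36.7, 36.9, 37.1, 37.8.
n = 24.
r = 1 + (95/100)·(24 − 1) = 1 + 21.85 = 22.85.
Rank 22 is 36.9 and rank 23 is 37.1.
Interpolate: 36.9 + 0.85·(37.1 − 36.9) = 36.9 + 0.85·0.2 = 37.07.

37.07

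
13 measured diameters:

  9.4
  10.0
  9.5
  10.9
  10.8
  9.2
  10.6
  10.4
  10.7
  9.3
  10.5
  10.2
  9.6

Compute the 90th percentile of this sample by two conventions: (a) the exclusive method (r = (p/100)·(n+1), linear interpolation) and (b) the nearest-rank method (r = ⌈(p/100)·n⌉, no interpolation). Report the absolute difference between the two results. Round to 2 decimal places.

0.06

Sorted: 9.2, 9.3, 9.4, 9.5, 9.6, 10.0, 10.2, 10.4, 10.5, 10.6, 10.7, 10.8, 10.9.
n = 13.
(a) r = 12.6; between ranks 12 (10.8) and 13 (10.9): 10.86.
(b) the nearest-rank method: rank 12 → 10.8.
|10.86 − 10.8| = 0.06.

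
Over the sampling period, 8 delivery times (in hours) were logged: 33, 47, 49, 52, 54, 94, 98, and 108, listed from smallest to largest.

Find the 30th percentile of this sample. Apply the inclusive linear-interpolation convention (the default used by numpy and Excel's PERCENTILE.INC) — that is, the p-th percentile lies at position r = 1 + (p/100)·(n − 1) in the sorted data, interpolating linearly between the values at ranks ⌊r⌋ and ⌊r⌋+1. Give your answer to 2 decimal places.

49.30

n = 8.
r = 1 + (30/100)·(8 − 1) = 1 + 2.1 = 3.1.
Rank 3 is 49 and rank 4 is 52.
Interpolate: 49 + 0.1·(52 − 49) = 49 + 0.1·3 = 49.3.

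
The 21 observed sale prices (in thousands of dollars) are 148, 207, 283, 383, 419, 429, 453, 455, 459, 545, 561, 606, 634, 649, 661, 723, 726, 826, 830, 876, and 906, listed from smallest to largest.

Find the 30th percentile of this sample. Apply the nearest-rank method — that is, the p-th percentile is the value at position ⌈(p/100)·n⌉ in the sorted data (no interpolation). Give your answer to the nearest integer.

453

n = 21.
Position = ⌈30/100 · 21⌉ = ⌈6.3⌉ = 7.
The value at rank 7 is 453.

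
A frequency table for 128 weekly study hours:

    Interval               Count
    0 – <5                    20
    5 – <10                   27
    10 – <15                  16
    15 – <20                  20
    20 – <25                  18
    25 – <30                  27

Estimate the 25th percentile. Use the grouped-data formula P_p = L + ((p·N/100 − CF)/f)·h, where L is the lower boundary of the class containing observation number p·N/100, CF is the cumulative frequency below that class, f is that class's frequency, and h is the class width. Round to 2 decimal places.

7.22

N = 128; target position k = 25/100 · 128 = 32.
Cumulative frequencies: 20, 47, 63, 83, 101, 128.
Observation 32 falls in the class 5 – <10.
L = 5, CF = 20, f = 27, h = 5.
P25 = 5 + ((32 − 20)/27)·5 = 5 + 2.22222 = 7.22222.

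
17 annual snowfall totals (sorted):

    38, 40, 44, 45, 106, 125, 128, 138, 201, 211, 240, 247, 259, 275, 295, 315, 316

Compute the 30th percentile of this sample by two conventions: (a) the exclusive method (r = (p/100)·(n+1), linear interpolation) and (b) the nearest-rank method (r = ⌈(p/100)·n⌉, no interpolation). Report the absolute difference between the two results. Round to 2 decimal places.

11.40

n = 17.
(a) r = 5.4; between ranks 5 (106) and 6 (125): 113.6.
(b) the nearest-rank method: rank 6 → 125.
|113.6 − 125| = 11.4.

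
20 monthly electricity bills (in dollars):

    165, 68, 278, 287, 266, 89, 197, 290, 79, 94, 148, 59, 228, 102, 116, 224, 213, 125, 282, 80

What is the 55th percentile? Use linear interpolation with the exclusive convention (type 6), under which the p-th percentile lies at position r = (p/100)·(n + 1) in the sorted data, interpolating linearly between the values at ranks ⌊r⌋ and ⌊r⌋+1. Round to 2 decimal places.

182.60

Sorted: 59, 68, 79, 80, 89, 94, 102, 116, 125, 148, 165, 197, 213, 224, 228, 266, 278, 282, 287, 290.
n = 20.
r = (55/100)·(20 + 1) = 11.55.
Rank 11 is 165 and rank 12 is 197.
Interpolate: 165 + 0.55·(197 − 165) = 165 + 0.55·32 = 182.6.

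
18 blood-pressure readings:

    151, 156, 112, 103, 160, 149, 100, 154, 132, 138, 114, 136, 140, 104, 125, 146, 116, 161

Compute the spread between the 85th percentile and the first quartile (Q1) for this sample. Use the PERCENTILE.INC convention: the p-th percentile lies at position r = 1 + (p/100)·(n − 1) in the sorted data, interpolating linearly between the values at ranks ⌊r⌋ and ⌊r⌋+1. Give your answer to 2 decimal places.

40.40

Sorted: 100, 103, 104, 112, 114, 116, 125, 132, 136, 138, 140, 146, 149, 151, 154, 156, 160, 161.
n = 18.
P25: r = 5.25; ranks 5–6 are 114, 116; interpolating gives 114.5.
P85: r = 15.45; ranks 15–16 are 154, 156; interpolating gives 154.9.
Difference: 154.9 − 114.5 = 40.4.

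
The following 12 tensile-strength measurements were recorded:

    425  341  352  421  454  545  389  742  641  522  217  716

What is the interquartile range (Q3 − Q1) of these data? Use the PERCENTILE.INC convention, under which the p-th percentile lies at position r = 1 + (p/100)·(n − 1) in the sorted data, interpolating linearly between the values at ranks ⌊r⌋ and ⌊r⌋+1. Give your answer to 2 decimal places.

189.25

Sorted: 217, 341, 352, 389, 421, 425, 454, 522, 545, 641, 716, 742.
n = 12.
P25: r = 3.75; ranks 3–4 are 352, 389; interpolating gives 379.75.
P75: r = 9.25; ranks 9–10 are 545, 641; interpolating gives 569.
Difference: 569 − 379.75 = 189.25.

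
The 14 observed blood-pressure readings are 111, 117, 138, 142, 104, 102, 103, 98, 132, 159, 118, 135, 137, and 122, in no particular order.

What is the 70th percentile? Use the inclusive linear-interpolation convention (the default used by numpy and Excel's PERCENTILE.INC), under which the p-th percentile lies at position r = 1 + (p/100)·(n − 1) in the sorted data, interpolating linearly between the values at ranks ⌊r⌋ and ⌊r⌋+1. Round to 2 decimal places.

135.20

Sorted: 98, 102, 103, 104, 111, 117, 118, 122, 132, 135, 137, 138, 142, 159.
n = 14.
r = 1 + (70/100)·(14 − 1) = 1 + 9.1 = 10.1.
Rank 10 is 135 and rank 11 is 137.
Interpolate: 135 + 0.1·(137 − 135) = 135 + 0.1·2 = 135.2.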